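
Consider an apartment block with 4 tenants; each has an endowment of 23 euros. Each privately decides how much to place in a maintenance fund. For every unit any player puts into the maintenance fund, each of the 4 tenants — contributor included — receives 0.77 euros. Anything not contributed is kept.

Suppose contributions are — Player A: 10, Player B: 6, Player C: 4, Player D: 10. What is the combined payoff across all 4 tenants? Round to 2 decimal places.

154.40 euros

Total contributed: 10 + 6 + 4 + 10 = 30; total kept: 4 × 23 − 30 = 62.
The maintenance fund pays out 0.77 × 4 × 30 = 92.40 in aggregate.
Group total = 62 + 92.40 = 154.40.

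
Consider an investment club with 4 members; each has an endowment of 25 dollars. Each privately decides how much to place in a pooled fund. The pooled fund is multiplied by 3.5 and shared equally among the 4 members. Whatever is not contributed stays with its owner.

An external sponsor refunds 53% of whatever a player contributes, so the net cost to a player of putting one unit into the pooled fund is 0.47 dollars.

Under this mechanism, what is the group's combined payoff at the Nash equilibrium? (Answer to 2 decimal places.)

403.00 dollars

With the mechanism, a contributed unit returns (3.5/4) / 0.47 = 1.8617 per unit of net cost to the contributor — now above 1 — so contributing fully is weakly dominant for every player.
At the Nash equilibrium everyone contributes 25. Group total payoff = 4 × (25 × 0.53 + 3.5 × 25) = 403.00.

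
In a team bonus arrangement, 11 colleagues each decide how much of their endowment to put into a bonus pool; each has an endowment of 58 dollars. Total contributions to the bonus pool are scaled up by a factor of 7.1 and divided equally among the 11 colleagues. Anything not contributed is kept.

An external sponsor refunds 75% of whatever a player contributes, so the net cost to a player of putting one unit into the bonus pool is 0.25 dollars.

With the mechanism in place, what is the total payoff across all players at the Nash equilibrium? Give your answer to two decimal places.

5008.30 dollars

Under the mechanism each unit contributed yields (7.1/11) / 0.25 = 2.5818 back to its contributor per unit of net cost, which exceeds 1, making full contribution the dominant choice for everyone.
So the Nash equilibrium is full contribution by all 11; the group earns 11 × (58 × 0.75 + 7.1 × 58) = 5008.30.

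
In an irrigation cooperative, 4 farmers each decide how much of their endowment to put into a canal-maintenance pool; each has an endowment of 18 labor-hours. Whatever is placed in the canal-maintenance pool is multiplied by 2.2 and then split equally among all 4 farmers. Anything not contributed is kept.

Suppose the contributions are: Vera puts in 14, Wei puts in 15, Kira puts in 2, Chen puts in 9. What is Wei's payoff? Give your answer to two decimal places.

25.00 labor-hours

Total contributed: 14 + 15 + 2 + 9 = 40.
Each receives 2.2 × 40 / 4 = 22.00 from the canal-maintenance pool.
Wei keeps 18 − 15 = 3, so Wei's payoff is 3 + 22.00 = 25.00.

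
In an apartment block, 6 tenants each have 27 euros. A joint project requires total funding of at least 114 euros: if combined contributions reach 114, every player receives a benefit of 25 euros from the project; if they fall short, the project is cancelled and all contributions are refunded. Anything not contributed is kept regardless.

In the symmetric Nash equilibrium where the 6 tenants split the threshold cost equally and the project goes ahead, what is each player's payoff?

Equal share of the threshold: 114/6 = 19.
At this profile no one gains by cutting their contribution: any cut drops the total below 114, the project is cancelled, contributions are refunded, and the deviator ends with 27, which is less than 27 − 19 + 25 = 33. Contributing more than 19 just wastes the excess. So contributing exactly 19 is a best response.
Each player's payoff: 27 − 19 + 25 = 33.

33 euros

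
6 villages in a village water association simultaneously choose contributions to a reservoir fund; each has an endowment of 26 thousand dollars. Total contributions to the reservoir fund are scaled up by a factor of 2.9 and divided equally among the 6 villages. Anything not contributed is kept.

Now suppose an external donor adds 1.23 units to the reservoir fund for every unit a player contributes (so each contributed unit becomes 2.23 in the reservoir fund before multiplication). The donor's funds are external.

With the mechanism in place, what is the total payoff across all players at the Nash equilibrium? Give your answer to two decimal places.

1008.85 thousand dollars

Under the mechanism each unit contributed yields 2.9 × 2.23 / 6 = 1.0778 back to its contributor per unit of net cost, which exceeds 1, making full contribution the dominant choice for everyone.
So the Nash equilibrium is full contribution by all 6; the group earns 2.9 × 2.23 × 156 = 1008.85.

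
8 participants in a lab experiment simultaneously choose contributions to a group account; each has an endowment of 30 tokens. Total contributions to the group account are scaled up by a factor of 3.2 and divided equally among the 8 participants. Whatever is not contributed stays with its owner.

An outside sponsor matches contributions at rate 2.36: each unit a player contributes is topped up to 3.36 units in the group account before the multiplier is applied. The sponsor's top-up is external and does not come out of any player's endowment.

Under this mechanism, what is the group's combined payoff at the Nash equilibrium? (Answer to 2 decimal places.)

2580.48 tokens

The effective private return per unit is now 3.2 × 3.36 / 8 = 1.3440 > 1, so every player's dominant strategy flips to full contribution.
At the Nash equilibrium everyone contributes 30. Group total payoff = 3.2 × 3.36 × 240 = 2580.48.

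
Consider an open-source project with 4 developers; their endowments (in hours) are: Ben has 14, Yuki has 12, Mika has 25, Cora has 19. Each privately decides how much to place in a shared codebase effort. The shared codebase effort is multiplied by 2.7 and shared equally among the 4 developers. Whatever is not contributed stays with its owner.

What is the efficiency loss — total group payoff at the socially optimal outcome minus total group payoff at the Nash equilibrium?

The private return per contributed unit is 2.7/4 = 0.6750 < 1 for every player regardless of endowment, so the Nash equilibrium is zero contribution and the group total is Σ E_j = 14 + 12 + 25 + 19 = 70.
Each contributed unit returns 2.700 to the group, so the social optimum is full contribution by everyone: group total = 2.700 × 70 = 189.00.
Efficiency loss = (2.700 − 1) × 70 = 119.00.

119.00 hours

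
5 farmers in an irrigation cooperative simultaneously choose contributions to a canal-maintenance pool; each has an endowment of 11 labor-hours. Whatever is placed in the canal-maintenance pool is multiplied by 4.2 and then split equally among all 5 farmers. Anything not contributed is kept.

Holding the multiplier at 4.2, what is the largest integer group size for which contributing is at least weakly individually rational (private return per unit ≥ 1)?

4

Private return per unit is 4.2/(group size), which is ≥ 1 whenever the group size is ≤ 4.2.
The largest such integer is 4.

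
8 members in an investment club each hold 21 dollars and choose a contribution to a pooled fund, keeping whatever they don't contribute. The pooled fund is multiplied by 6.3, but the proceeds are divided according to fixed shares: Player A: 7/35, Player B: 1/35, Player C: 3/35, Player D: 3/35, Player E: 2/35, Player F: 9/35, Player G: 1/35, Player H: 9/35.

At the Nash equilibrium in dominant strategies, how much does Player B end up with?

A player with share s gets back 6.3·s per unit contributed, so full contribution is dominant for anyone with s > 1/6.3 = 0.1587 and zero contribution is dominant for anyone below.
The shares above 0.1587 belong to Player A, Player F and Player H, contributing 21 each; the remaining 5 contribute 0. Total contributed: 63.
Player B keeps 21 and receives 6.3 × 63 × 1/35 = 11.34 from the pooled fund, for a payoff of 32.34.

32.34 dollars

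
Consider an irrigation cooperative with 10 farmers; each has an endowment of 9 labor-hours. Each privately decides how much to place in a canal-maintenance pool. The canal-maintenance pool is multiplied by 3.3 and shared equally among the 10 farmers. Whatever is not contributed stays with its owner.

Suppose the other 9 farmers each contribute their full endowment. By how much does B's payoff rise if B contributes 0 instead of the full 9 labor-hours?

6.03 labor-hours

Switching from a contribution of 9 to 0 lets B keep an extra 9 labor-hours, but lowers the canal-maintenance pool by 9, which costs B their own share of that drop: 3.3/10 × 9 = 2.97.
Net gain = 9 − 2.97 = 6.03. The private return per contributed unit (0.3300) is below 1, so free-riding is indeed the best response regardless of what the others do.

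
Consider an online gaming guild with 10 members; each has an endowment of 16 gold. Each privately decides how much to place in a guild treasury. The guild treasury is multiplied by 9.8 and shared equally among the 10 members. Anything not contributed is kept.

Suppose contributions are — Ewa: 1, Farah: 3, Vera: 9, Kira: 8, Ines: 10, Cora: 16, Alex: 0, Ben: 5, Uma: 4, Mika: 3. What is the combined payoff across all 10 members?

Total contributed: 1 + 3 + 9 + 8 + 10 + 16 + 0 + 5 + 4 + 3 = 59; total kept: 10 × 16 − 59 = 101.
The guild treasury pays out 9.8 × 59 = 578.20 in aggregate.
Group total = 101 + 578.20 = 679.20.

679.20 gold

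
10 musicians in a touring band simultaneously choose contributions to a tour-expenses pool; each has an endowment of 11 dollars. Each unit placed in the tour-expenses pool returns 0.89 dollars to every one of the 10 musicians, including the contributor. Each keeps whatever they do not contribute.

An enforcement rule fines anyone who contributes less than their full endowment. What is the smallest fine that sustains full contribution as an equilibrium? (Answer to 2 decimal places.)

Given the others contribute fully, the best deviation is to contribute 0 (any partial contribution still incurs the fine and gives up units whose private return 0.89 is below 1).
Deviating from 11 to 0 saves 11 dollars but forfeits the deviator's share of the drop in the tour-expenses pool: 0.89 × 11 = 9.79.
So the deviation gain is 11 − 9.79 = 1.21, and the fine must be at least 1.21 dollars to wipe it out.

1.21 dollars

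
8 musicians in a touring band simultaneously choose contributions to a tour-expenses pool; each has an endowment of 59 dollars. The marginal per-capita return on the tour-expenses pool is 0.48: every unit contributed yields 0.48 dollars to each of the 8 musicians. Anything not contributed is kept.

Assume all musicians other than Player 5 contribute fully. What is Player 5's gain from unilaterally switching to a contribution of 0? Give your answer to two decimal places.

Switching from a contribution of 59 to 0 lets Player 5 keep an extra 59 dollars, but lowers the tour-expenses pool by 59, which costs Player 5 their own share of that drop: 0.48 × 59 = 28.32.
Net gain = 59 − 28.32 = 30.68. The private return per contributed unit (0.48) is below 1, so free-riding is indeed the best response regardless of what the others do.

30.68 dollars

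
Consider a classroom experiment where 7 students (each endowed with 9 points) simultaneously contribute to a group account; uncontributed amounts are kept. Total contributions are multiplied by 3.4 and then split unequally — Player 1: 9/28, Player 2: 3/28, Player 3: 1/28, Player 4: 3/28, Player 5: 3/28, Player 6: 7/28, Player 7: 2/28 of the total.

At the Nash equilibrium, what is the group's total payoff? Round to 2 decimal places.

84.60 points

Player j's private return per contributed unit is 3.4 × (j's share). Contributing is weakly dominant for j when that share is at least 1/3.4 = 0.2941, and contributing 0 is dominant otherwise.
Only Player 1 (9/28) clears that bar, contributing 9; the remaining 6 contribute 0. Total contributed: 9.
The group account pays out 3.4 × 9 = 30.60 in total (split across the unequal shares, but the aggregate is all that matters for the group sum).
The 6 free-riders keep 9 each, adding 54. Group total = 54 + 30.60 = 84.60.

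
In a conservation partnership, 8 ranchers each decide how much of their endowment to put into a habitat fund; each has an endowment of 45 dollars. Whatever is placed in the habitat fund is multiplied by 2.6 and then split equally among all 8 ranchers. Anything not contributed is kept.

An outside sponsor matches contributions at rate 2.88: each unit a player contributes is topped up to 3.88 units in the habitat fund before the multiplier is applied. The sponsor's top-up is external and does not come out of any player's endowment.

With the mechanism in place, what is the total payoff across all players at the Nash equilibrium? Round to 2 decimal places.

3631.68 dollars

With the mechanism, a contributed unit returns 2.6 × 3.88 / 8 = 1.2610 per unit of net cost to the contributor — now above 1 — so contributing fully is weakly dominant for every player.
So the Nash equilibrium is full contribution by all 8; the group earns 2.6 × 3.88 × 360 = 3631.68.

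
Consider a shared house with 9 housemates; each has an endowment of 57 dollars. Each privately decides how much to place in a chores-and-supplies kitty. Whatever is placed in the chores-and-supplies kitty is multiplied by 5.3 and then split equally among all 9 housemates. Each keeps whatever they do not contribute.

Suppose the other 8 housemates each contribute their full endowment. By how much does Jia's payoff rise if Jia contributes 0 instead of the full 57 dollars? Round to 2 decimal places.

Switching from a contribution of 57 to 0 lets Jia keep an extra 57 dollars, but lowers the chores-and-supplies kitty by 57, which costs Jia their own share of that drop: 5.3/9 × 57 = 33.57.
Net gain = 57 − 33.57 = 23.43. The private return per contributed unit (0.5889) is below 1, so free-riding is indeed the best response regardless of what the others do.

23.43 dollars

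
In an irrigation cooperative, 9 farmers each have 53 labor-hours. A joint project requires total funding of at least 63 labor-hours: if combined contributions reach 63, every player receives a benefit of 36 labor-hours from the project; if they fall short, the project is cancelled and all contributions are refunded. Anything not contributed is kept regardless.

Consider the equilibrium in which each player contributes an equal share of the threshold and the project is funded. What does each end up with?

Equal share of the threshold: 63/9 = 7.
At this profile no one gains by cutting their contribution: any cut drops the total below 63, the project is cancelled, contributions are refunded, and the deviator ends with 53, which is less than 53 − 7 + 36 = 82. Contributing more than 7 just wastes the excess. So contributing exactly 7 is a best response.
Each player's payoff: 53 − 7 + 36 = 82.

82 labor-hours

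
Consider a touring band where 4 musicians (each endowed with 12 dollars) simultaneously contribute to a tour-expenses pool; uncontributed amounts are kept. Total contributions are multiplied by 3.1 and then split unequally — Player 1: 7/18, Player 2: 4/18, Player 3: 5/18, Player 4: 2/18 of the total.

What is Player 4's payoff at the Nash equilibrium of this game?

16.13 dollars

Player j's private return per contributed unit is 3.1 × (j's share). Contributing is weakly dominant for j when that share is at least 1/3.1 = 0.3226, and contributing 0 is dominant otherwise.
Player 1 alone (share 7/18) is above the threshold, contributing 12; the remaining 3 contribute 0. Total contributed: 12.
Player 4 keeps 12 and receives 3.1 × 12 × 2/18 = 4.13 from the tour-expenses pool, for a payoff of 16.13.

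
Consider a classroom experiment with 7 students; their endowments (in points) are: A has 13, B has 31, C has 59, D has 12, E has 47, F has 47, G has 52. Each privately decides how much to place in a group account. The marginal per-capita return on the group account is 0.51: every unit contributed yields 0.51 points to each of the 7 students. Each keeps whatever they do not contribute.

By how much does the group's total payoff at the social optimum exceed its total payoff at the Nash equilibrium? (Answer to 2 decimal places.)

The private return per contributed unit is 0.51 < 1 for everyone, so the Nash equilibrium is zero contribution and the group total is Σ E_j = 13 + 31 + 59 + 12 + 47 + 47 + 52 = 261.
Each contributed unit returns 3.570 to the group, so the social optimum is full contribution by everyone: group total = 3.570 × 261 = 931.77.
Efficiency loss = (3.570 − 1) × 261 = 670.77.

670.77 points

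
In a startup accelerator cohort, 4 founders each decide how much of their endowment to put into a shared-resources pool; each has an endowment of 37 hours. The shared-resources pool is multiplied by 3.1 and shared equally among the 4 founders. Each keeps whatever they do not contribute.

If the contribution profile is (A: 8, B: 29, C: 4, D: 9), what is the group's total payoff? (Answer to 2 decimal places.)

253.00 hours

Total contributed: 8 + 29 + 4 + 9 = 50; total kept: 4 × 37 − 50 = 98.
The shared-resources pool pays out 3.1 × 50 = 155.00 in aggregate.
Group total = 98 + 155.00 = 253.00.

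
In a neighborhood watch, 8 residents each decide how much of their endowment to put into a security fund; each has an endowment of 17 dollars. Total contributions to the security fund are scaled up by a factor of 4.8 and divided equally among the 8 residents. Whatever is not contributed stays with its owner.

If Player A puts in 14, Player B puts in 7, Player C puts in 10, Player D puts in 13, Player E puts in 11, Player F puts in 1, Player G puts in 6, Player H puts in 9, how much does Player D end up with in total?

Total contributed: 14 + 7 + 10 + 13 + 11 + 1 + 6 + 9 = 71.
Each receives 4.8 × 71 / 8 = 42.60 from the security fund.
Player D keeps 17 − 13 = 4, so Player D's payoff is 4 + 42.60 = 46.60.

46.60 dollars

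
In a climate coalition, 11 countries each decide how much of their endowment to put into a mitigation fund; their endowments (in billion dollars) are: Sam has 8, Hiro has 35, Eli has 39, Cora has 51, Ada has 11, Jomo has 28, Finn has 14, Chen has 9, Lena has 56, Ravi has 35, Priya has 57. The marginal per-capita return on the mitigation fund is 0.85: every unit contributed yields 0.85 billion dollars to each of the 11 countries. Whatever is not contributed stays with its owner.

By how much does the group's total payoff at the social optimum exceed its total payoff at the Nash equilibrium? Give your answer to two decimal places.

2864.05 billion dollars

The private return per contributed unit is 0.85 < 1 for everyone, so the Nash equilibrium is zero contribution and the group total is Σ E_j = 8 + 35 + 39 + 51 + 11 + 28 + 14 + 9 + 56 + 35 + 57 = 343.
Each contributed unit returns 9.350 to the group, so the social optimum is full contribution by everyone: group total = 9.350 × 343 = 3207.05.
Efficiency loss = (9.350 − 1) × 343 = 2864.05.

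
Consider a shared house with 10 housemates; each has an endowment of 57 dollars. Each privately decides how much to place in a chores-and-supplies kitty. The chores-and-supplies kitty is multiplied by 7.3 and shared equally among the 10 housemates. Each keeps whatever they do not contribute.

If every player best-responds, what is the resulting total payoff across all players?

Each contributed unit returns 7.3/10 = 0.7300 to its contributor — below 1 — so contributing 0 is dominant for every player. At the Nash equilibrium everyone keeps their 57, and the group total is 10 × 57 = 570.

570.00 dollars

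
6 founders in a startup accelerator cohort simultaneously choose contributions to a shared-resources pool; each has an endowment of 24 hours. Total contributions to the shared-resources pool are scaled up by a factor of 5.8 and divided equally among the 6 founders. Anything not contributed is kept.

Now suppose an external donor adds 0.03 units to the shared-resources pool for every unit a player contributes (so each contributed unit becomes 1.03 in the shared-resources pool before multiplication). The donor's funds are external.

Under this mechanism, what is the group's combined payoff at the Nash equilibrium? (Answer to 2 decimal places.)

144.00 hours

With the mechanism, a contributed unit returns 5.8 × 1.03 / 6 = 0.9957 per unit of net cost — still below 1 — so contributing 0 remains dominant for every player.
Everyone keeps their endowment and the group total is 6 × 24 = 144.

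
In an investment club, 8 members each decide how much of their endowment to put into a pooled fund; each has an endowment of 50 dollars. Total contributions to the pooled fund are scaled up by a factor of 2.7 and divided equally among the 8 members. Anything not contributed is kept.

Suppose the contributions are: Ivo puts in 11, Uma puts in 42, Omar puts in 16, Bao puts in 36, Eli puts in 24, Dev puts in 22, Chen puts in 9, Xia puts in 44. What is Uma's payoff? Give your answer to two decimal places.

76.85 dollars

Total contributed: 11 + 42 + 16 + 36 + 24 + 22 + 9 + 44 = 204.
Each receives 2.7 × 204 / 8 = 68.85 from the pooled fund.
Uma keeps 50 − 42 = 8, so Uma's payoff is 8 + 68.85 = 76.85.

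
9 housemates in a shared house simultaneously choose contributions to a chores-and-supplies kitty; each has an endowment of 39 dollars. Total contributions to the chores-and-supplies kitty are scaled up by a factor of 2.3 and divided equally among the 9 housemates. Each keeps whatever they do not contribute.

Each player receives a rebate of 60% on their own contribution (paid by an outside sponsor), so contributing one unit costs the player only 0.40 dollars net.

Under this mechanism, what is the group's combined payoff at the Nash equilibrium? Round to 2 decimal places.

With the mechanism, a contributed unit returns (2.3/9) / 0.40 = 0.6389 per unit of net cost — still below 1 — so contributing 0 remains dominant for every player.
Everyone keeps their endowment and the group total is 9 × 39 = 351.

351.00 dollars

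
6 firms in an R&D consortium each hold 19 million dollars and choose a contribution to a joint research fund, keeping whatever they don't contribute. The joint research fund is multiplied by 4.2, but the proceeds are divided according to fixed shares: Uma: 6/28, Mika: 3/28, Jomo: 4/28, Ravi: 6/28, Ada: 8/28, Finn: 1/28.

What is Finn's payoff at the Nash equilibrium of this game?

Each unit j contributes comes back to j as 4.2 × (j's share), so j prefers to contribute only if that share exceeds 1/4.2 = 0.2381; otherwise keeping the unit dominates.
Ada alone (share 8/28) is above the threshold, contributing 19; the remaining 5 contribute 0. Total contributed: 19.
Finn keeps 19 and receives 4.2 × 19 × 1/28 = 2.85 from the joint research fund, for a payoff of 21.85.

21.85 million dollars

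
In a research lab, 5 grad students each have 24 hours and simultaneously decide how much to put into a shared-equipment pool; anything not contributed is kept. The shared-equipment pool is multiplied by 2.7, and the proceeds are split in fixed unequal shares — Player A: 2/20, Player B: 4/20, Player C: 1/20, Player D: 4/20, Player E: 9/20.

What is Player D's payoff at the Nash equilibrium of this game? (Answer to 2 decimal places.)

Player j's private return per contributed unit is 2.7 × (j's share). Contributing is weakly dominant for j when that share is at least 1/2.7 = 0.3704, and contributing 0 is dominant otherwise.
Player E alone (share 9/20) is above the threshold, contributing 24; the remaining 4 contribute 0. Total contributed: 24.
Player D keeps 24 and receives 2.7 × 24 × 4/20 = 12.96 from the shared-equipment pool, for a payoff of 36.96.

36.96 hours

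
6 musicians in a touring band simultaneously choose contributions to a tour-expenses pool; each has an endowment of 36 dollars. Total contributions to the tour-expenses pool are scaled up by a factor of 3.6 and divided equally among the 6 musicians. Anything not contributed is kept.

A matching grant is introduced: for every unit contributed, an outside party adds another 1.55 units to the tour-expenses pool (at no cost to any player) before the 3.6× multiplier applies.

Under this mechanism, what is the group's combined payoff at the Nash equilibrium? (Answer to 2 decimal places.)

Under the mechanism each unit contributed yields 3.6 × 2.55 / 6 = 1.5300 back to its contributor per unit of net cost, which exceeds 1, making full contribution the dominant choice for everyone.
At the Nash equilibrium everyone contributes 36. Group total payoff = 3.6 × 2.55 × 216 = 1982.88.

1982.88 dollars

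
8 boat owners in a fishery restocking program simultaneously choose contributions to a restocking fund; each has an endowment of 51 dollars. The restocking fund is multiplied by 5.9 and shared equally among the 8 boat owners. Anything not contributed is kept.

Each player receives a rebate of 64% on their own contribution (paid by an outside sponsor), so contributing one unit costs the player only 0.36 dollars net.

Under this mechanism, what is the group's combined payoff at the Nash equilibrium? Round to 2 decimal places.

2668.32 dollars

With the mechanism, a contributed unit returns (5.9/8) / 0.36 = 2.0486 per unit of net cost to the contributor — now above 1 — so contributing fully is weakly dominant for every player.
At the Nash equilibrium everyone contributes 51. Group total payoff = 8 × (51 × 0.64 + 5.9 × 51) = 2668.32.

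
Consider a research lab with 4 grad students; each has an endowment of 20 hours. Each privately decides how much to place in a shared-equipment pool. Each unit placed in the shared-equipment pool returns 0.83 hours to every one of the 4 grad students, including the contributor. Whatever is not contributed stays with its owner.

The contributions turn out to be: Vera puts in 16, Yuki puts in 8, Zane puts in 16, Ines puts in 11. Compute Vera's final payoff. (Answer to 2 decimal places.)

Total contributed: 16 + 8 + 16 + 11 = 51.
Each receives 0.83 × 51 = 42.33 from the shared-equipment pool.
Vera keeps 20 − 16 = 4, so Vera's payoff is 4 + 42.33 = 46.33.

46.33 hours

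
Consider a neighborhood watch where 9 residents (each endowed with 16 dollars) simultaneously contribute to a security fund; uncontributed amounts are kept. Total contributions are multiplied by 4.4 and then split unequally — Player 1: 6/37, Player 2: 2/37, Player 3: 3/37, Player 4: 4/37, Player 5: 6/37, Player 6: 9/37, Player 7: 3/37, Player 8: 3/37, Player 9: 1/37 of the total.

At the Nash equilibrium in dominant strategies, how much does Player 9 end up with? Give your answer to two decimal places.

17.90 dollars

Each unit j contributes comes back to j as 4.4 × (j's share), so j prefers to contribute only if that share exceeds 1/4.4 = 0.2273; otherwise keeping the unit dominates.
Only Player 6 (9/37) clears that bar, contributing 16; the remaining 8 contribute 0. Total contributed: 16.
Player 9 keeps 16 and receives 4.4 × 16 × 1/37 = 1.90 from the security fund, for a payoff of 17.90.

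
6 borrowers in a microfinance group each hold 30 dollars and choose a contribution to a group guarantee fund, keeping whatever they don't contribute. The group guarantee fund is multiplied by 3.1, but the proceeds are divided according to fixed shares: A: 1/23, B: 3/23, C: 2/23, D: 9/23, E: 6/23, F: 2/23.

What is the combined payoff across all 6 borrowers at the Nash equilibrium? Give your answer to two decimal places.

A player with share s gets back 3.1·s per unit contributed, so full contribution is dominant for anyone with s > 1/3.1 = 0.3226 and zero contribution is dominant for anyone below.
The only share above 0.3226 is D's 9/23, contributing 30; the remaining 5 contribute 0. Total contributed: 30.
The group guarantee fund pays out 3.1 × 30 = 93.00 in total (split across the unequal shares, but the aggregate is all that matters for the group sum).
The 5 free-riders keep 30 each, adding 150. Group total = 150 + 93.00 = 243.00.

243.00 dollars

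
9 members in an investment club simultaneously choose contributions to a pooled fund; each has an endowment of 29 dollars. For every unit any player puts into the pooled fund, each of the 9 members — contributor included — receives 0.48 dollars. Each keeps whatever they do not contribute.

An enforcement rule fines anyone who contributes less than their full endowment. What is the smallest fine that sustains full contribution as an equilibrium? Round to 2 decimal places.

Given the others contribute fully, the best deviation is to contribute 0 (any partial contribution still incurs the fine and gives up units whose private return 0.48 is below 1).
Deviating from 29 to 0 saves 29 dollars but forfeits the deviator's share of the drop in the pooled fund: 0.48 × 29 = 13.92.
So the deviation gain is 29 − 13.92 = 15.08, and the fine must be at least 15.08 dollars to wipe it out.

15.08 dollars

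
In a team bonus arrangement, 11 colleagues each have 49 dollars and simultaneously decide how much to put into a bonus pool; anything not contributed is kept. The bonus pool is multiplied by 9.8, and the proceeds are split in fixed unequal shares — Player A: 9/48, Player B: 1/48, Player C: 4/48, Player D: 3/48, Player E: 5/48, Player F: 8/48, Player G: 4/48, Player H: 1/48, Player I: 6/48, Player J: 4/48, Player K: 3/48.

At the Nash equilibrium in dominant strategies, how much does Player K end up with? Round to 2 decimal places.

169.05 dollars

Each unit j contributes comes back to j as 9.8 × (j's share), so j prefers to contribute only if that share exceeds 1/9.8 = 0.1020; otherwise keeping the unit dominates.
Player A, Player E, Player F and Player I clear that bar, contributing 49 each; the remaining 7 contribute 0. Total contributed: 196.
Player K keeps 49 and receives 9.8 × 196 × 3/48 = 120.05 from the bonus pool, for a payoff of 169.05.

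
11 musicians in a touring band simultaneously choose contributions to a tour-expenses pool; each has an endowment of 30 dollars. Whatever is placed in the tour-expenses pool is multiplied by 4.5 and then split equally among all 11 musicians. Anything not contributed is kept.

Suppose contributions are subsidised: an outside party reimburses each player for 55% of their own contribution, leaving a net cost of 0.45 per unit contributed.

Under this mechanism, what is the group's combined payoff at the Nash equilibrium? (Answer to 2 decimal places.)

Even with the mechanism, each unit contributed returns only (4.5/11) / 0.45 = 0.9091 per unit of net cost, so contributing nothing is still dominant.
Everyone keeps their endowment and the group total is 11 × 30 = 330.

330.00 dollars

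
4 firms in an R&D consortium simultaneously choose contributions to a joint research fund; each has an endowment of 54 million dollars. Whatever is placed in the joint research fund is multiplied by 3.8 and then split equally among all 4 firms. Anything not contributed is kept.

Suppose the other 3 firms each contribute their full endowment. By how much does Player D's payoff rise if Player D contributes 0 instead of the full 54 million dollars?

2.70 million dollars

Switching from a contribution of 54 to 0 lets Player D keep an extra 54 million dollars, but lowers the joint research fund by 54, which costs Player D their own share of that drop: 3.8/4 × 54 = 51.30.
Net gain = 54 − 51.30 = 2.70. The private return per contributed unit (0.9500) is below 1, so free-riding is indeed the best response regardless of what the others do.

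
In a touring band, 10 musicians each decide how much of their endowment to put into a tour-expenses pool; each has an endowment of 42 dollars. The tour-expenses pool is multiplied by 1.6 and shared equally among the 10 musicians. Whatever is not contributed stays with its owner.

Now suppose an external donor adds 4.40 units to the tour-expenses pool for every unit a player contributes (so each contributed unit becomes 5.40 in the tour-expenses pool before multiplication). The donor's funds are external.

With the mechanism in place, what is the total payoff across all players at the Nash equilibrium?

420.00 dollars

The effective private return is 1.6 × 5.40 / 10 = 0.8640, which is still under 1, so the mechanism doesn't change anyone's dominant strategy: zero contribution.
At the Nash equilibrium no one contributes; group total payoff = 10 × 42 = 420.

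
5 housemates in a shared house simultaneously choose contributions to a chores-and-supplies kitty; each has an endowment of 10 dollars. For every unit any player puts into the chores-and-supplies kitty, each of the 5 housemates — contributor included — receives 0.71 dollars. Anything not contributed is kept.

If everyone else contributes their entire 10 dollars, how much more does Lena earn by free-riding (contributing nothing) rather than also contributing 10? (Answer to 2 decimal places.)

2.90 dollars

Switching from a contribution of 10 to 0 lets Lena keep an extra 10 dollars, but lowers the chores-and-supplies kitty by 10, which costs Lena their own share of that drop: 0.71 × 10 = 7.10.
Net gain = 10 − 7.10 = 2.90. The private return per contributed unit (0.71) is below 1, so free-riding is indeed the best response regardless of what the others do.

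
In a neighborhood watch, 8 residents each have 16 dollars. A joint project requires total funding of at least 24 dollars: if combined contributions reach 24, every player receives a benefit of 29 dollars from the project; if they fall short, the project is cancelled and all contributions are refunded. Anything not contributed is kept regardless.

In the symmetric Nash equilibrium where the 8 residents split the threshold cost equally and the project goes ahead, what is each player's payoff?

Equal share of the threshold: 24/8 = 3.
At this profile no one gains by cutting their contribution: any cut drops the total below 24, the project is cancelled, contributions are refunded, and the deviator ends with 16, which is less than 16 − 3 + 29 = 42. Contributing more than 3 just wastes the excess. So contributing exactly 3 is a best response.
Each player's payoff: 16 − 3 + 29 = 42.

42 dollars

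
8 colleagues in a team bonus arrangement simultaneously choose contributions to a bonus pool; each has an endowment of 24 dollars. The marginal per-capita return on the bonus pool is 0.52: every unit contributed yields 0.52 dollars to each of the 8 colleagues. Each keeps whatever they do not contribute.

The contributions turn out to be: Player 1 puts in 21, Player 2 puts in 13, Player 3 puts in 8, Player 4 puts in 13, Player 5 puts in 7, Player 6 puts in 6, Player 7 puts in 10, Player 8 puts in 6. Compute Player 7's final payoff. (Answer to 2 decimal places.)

Total contributed: 21 + 13 + 8 + 13 + 7 + 6 + 10 + 6 = 84.
Each receives 0.52 × 84 = 43.68 from the bonus pool.
Player 7 keeps 24 − 10 = 14, so Player 7's payoff is 14 + 43.68 = 57.68.

57.68 dollars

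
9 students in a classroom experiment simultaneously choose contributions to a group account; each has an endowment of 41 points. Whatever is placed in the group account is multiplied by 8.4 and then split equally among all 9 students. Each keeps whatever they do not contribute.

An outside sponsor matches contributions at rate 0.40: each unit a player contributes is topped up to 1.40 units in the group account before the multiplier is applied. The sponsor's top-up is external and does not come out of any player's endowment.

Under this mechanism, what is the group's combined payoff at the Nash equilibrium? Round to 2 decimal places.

4339.44 points

Under the mechanism each unit contributed yields 8.4 × 1.40 / 9 = 1.3067 back to its contributor per unit of net cost, which exceeds 1, making full contribution the dominant choice for everyone.
At the Nash equilibrium everyone contributes 41. Group total payoff = 8.4 × 1.40 × 369 = 4339.44.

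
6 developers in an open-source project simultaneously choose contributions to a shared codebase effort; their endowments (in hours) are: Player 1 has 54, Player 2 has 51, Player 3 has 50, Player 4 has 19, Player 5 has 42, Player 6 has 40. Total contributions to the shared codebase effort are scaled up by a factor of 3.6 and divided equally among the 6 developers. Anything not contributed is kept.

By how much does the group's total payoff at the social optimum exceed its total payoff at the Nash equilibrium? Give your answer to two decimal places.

665.60 hours

The private return per contributed unit is 3.6/6 = 0.6000 < 1 for every player regardless of endowment, so the Nash equilibrium is zero contribution and the group total is Σ E_j = 54 + 51 + 50 + 19 + 42 + 40 = 256.
Each contributed unit returns 3.600 to the group, so the social optimum is full contribution by everyone: group total = 3.600 × 256 = 921.60.
Efficiency loss = (3.600 − 1) × 256 = 665.60.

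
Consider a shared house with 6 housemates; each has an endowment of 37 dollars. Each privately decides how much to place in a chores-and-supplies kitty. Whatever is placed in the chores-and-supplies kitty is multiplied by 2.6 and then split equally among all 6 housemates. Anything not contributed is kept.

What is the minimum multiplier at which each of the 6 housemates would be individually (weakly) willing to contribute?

A contributed unit returns (multiplier)/6 to its contributor.
This reaches 1 exactly when the multiplier is 6.

6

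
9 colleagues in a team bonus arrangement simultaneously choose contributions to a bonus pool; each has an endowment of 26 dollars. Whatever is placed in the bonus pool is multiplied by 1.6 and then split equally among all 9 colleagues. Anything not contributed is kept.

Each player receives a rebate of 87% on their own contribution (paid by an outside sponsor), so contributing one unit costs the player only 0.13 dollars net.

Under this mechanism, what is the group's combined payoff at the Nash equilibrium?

Under the mechanism each unit contributed yields (1.6/9) / 0.13 = 1.3675 back to its contributor per unit of net cost, which exceeds 1, making full contribution the dominant choice for everyone.
So the Nash equilibrium is full contribution by all 9; the group earns 9 × (26 × 0.87 + 1.6 × 26) = 577.98.

577.98 dollars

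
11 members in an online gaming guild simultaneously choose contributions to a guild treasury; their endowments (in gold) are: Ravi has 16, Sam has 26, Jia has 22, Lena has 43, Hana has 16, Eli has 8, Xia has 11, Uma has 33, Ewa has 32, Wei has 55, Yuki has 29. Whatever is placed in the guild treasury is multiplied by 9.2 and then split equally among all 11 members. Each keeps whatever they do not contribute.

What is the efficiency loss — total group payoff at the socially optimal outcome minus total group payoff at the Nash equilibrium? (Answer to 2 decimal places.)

The private return per contributed unit is 9.2/11 = 0.8364 < 1 for every player regardless of endowment, so the Nash equilibrium is zero contribution and the group total is Σ E_j = 16 + 26 + 22 + 43 + 16 + 8 + 11 + 33 + 32 + 55 + 29 = 291.
Each contributed unit returns 9.200 to the group, so the social optimum is full contribution by everyone: group total = 9.200 × 291 = 2677.20.
Efficiency loss = (9.200 − 1) × 291 = 2386.20.

2386.20 gold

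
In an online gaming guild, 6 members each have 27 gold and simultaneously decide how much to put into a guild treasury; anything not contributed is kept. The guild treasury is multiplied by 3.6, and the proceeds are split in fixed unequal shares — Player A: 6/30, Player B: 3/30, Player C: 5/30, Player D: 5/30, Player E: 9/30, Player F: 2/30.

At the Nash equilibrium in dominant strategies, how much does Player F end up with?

For player j, contributing a unit is worthwhile iff 3.6 × (j's share) ≥ 1, i.e. iff j's share is at least 0.2778.
The only share above 0.2778 is Player E's 9/30, contributing 27; the remaining 5 contribute 0. Total contributed: 27.
Player F keeps 27 and receives 3.6 × 27 × 2/30 = 6.48 from the guild treasury, for a payoff of 33.48.

33.48 gold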